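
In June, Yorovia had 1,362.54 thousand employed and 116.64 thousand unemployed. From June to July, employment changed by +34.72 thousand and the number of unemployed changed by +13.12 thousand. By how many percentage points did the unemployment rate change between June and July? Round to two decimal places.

The unemployment rate changed by +0.61 percentage points.

June: labor force = 1,362.54 + 116.64 = 1,479.18; u = 116.64/1,479.18 = 7.89%.
July: labor force = 1,397.26 + 129.76 = 1,527.02; u = 129.76/1,527.02 = 8.50%.
Change = 8.50% − 7.89% = +0.61 pp.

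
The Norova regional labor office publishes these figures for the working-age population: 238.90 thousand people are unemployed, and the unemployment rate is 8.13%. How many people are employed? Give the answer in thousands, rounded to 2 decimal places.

About 2,699.60 thousand are employed.

Labor force = U / u = 238.90 / 0.0813 ≈ 2,938.50 thousand.
Employed = labor force − unemployed = 2,938.50 − 238.90 = 2,699.60 thousand.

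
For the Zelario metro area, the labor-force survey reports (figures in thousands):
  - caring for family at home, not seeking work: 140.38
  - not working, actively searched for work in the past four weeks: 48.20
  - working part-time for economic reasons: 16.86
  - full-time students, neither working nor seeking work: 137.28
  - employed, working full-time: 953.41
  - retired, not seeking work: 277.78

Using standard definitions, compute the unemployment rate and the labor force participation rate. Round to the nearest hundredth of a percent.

Unemployment rate ≈ 4.73%; labor force participation rate ≈ 64.71%.

Employed = 16.86 + 953.41 = 970.27 thousand (anyone who worked, including part-time for economic reasons, counts as employed).
Unemployed = 48.20 thousand.
Labor force = 970.27 + 48.20 = 1,018.47 thousand.
Not in labor force = 140.38 + 137.28 + 277.78 = 555.44 thousand (those not working and not actively searching are outside the labor force).
Civilian working-age population = 1,018.47 + 555.44 = 1,573.91 thousand.
Unemployment rate = 48.20 / 1,018.47 = 4.73%.
Labor force participation rate = 1,018.47 / 1,573.91 = 64.71%.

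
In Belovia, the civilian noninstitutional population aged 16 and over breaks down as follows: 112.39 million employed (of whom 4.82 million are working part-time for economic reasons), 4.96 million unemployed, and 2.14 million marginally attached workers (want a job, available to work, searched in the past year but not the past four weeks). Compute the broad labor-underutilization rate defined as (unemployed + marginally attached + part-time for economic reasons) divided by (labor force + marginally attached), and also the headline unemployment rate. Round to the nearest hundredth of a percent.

Broad underutilization rate ≈ 9.98%; headline unemployment rate ≈ 4.23%.

Labor force = 112.39 + 4.96 = 117.35 million.
Numerator = 4.96 + 2.14 + 4.82 = 11.92 million.
Denominator = 117.35 + 2.14 = 119.49 million.
Broad rate = 11.92 / 119.49 = 9.98%.
Headline unemployment rate = 4.96 / 117.35 = 4.23%.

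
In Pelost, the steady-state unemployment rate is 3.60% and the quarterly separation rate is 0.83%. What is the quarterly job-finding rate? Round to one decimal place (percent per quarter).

From u* = s/(s+f): f = s·(1−u)/u.
f = 0.83 × (1 − 0.0360) / 0.0360 = 0.8001 / 0.0360 ≈ 22.2% per quarter.

Job-finding rate ≈ 22.2% per quarter.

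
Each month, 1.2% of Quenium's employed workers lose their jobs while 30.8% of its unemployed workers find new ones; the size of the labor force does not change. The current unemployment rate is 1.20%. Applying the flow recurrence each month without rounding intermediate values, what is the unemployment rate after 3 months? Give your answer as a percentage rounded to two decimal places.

Unemployment rate after three months ≈ 2.95%.

With a fixed labor force, u_{t+1} = u_t + s·(1−u_t) − f·u_t = u_t·(1−s−f) + s.
Here 1−s−f = 0.680 and s = 0.012.
u_1 = 0.012000 × 0.680 + 0.012 = 0.020160.
u_2 = 0.020160 × 0.680 + 0.012 = 0.025709.
u_3 = 0.025709 × 0.680 + 0.012 = 0.029482.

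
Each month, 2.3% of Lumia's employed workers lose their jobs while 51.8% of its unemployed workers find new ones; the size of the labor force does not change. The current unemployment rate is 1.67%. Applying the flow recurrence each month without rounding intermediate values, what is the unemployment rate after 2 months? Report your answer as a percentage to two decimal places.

Unemployment rate after two months ≈ 3.71%.

With a fixed labor force, u_{t+1} = u_t + s·(1−u_t) − f·u_t = u_t·(1−s−f) + s.
Here 1−s−f = 0.459 and s = 0.023.
u_1 = 0.016700 × 0.459 + 0.023 = 0.030665.
u_2 = 0.030665 × 0.459 + 0.023 = 0.037075.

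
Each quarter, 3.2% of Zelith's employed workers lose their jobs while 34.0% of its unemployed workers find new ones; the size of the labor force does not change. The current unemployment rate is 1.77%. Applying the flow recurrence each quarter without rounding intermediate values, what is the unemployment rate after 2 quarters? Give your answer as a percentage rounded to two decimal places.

Unemployment rate after two quarters ≈ 5.91%.

With a fixed labor force, u_{t+1} = u_t + s·(1−u_t) − f·u_t = u_t·(1−s−f) + s.
Here 1−s−f = 0.628 and s = 0.032.
u_1 = 0.017700 × 0.628 + 0.032 = 0.043116.
u_2 = 0.043116 × 0.628 + 0.032 = 0.059077.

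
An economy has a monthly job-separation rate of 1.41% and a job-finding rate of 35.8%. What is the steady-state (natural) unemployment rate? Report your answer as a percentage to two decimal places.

Steady-state unemployment rate ≈ 3.79%.

At steady state the flows balance: s·E = f·U, so U/(E+U) = s/(s+f).
u* = 1.41 / (1.41 + 35.8) = 1.41 / 37.21 = 3.79%.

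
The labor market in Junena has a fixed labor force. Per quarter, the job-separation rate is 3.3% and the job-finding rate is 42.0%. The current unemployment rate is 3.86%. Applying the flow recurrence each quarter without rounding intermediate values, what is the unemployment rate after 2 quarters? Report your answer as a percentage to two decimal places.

With a fixed labor force, u_{t+1} = u_t + s·(1−u_t) − f·u_t = u_t·(1−s−f) + s.
Here 1−s−f = 0.547 and s = 0.033.
u_1 = 0.038600 × 0.547 + 0.033 = 0.054114.
u_2 = 0.054114 × 0.547 + 0.033 = 0.062600.

Unemployment rate after two quarters ≈ 6.26%.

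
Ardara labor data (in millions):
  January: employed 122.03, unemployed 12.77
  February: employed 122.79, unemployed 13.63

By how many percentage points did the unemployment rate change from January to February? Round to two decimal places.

January: labor force = 122.03 + 12.77 = 134.80; u = 12.77/134.80 = 9.47%.
February: labor force = 122.79 + 13.63 = 136.42; u = 13.63/136.42 = 9.99%.
Change = 9.99% − 9.47% = +0.52 pp.

The unemployment rate changed by +0.52 percentage points.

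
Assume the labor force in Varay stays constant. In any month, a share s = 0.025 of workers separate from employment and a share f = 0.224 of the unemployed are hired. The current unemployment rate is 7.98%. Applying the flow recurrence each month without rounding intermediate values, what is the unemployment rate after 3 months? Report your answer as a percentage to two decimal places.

Unemployment rate after three months ≈ 9.17%.

With a fixed labor force, u_{t+1} = u_t + s·(1−u_t) − f·u_t = u_t·(1−s−f) + s.
Here 1−s−f = 0.751 and s = 0.025.
u_1 = 0.079800 × 0.751 + 0.025 = 0.084930.
u_2 = 0.084930 × 0.751 + 0.025 = 0.088782.
u_3 = 0.088782 × 0.751 + 0.025 = 0.091675.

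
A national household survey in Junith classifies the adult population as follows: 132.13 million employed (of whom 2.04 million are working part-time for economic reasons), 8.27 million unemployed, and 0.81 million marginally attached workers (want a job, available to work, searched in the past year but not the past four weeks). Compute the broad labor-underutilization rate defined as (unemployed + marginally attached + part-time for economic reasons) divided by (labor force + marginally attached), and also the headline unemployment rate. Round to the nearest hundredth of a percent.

Broad underutilization rate ≈ 7.87%; headline unemployment rate ≈ 5.89%.

Labor force = 132.13 + 8.27 = 140.40 million.
Numerator = 8.27 + 0.81 + 2.04 = 11.12 million.
Denominator = 140.40 + 0.81 = 141.21 million.
Broad rate = 11.12 / 141.21 = 7.87%.
Headline unemployment rate = 8.27 / 140.40 = 5.89%.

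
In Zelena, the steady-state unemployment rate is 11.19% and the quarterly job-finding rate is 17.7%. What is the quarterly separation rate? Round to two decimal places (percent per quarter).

From u* = s/(s+f): s = u·f/(1−u).
s = 0.1119 × 17.7 / (1 − 0.1119) = 1.9806 / 0.8881 ≈ 2.23% per quarter.

Separation rate ≈ 2.23% per quarter.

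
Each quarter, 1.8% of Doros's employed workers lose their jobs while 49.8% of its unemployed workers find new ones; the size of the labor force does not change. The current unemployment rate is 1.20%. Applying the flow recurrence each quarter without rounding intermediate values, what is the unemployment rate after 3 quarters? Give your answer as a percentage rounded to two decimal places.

Unemployment rate after three quarters ≈ 3.23%.

With a fixed labor force, u_{t+1} = u_t + s·(1−u_t) − f·u_t = u_t·(1−s−f) + s.
Here 1−s−f = 0.484 and s = 0.018.
u_1 = 0.012000 × 0.484 + 0.018 = 0.023808.
u_2 = 0.023808 × 0.484 + 0.018 = 0.029523.
u_3 = 0.029523 × 0.484 + 0.018 = 0.032289.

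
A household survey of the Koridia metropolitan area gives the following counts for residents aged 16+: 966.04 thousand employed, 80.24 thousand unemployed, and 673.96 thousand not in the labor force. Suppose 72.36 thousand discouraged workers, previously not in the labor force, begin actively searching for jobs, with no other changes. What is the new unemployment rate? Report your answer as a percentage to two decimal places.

Initially, labor force = 966.04 + 80.24 = 1,046.28 thousand, so u = 80.24/1,046.28 = 7.67%.
After the change, unemployed and labor force both rise by 72.36 → E = 966.04, U = 152.60, labor force = 1,118.64 thousand.
New unemployment rate = 152.60 / 1,118.64 = 13.64%.

New unemployment rate ≈ 13.64%.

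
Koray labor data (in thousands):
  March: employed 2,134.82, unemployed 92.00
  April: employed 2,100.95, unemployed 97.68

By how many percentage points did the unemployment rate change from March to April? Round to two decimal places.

The unemployment rate changed by +0.31 percentage points.

March: labor force = 2,134.82 + 92.00 = 2,226.82; u = 92.00/2,226.82 = 4.13%.
April: labor force = 2,100.95 + 97.68 = 2,198.63; u = 97.68/2,198.63 = 4.44%.
Change = 4.44% − 4.13% = +0.31 pp.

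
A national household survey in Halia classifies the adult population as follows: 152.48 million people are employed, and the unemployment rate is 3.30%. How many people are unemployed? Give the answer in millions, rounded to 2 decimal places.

Let U be the number unemployed. The labor force is E + U, and U/(E+U) = 0.0330.
So U = 0.0330 × 152.48 / (1 − 0.0330) = 5.0318 / 0.9670 ≈ 5.20 million.

About 5.20 million are unemployed.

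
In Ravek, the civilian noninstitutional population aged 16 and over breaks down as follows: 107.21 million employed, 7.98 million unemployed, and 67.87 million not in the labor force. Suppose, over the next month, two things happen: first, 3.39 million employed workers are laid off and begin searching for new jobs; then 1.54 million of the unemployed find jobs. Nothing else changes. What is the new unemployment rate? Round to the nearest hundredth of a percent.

Initially, labor force = 107.21 + 7.98 = 115.19 million, so u = 7.98/115.19 = 6.93%.
After the first change, employed falls and unemployed rises by 3.39; labor force unchanged → E = 103.82, U = 11.37, labor force = 115.19 million.
After the second change, unemployed falls and employed rises by 1.54; labor force unchanged → E = 105.36, U = 9.83, labor force = 115.19 million.
New unemployment rate = 9.83 / 115.19 = 8.53%.

New unemployment rate ≈ 8.53%.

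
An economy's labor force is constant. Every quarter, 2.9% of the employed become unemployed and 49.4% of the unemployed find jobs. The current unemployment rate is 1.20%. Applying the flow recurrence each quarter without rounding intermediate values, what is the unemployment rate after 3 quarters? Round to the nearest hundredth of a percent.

Unemployment rate after three quarters ≈ 5.07%.

With a fixed labor force, u_{t+1} = u_t + s·(1−u_t) − f·u_t = u_t·(1−s−f) + s.
Here 1−s−f = 0.477 and s = 0.029.
u_1 = 0.012000 × 0.477 + 0.029 = 0.034724.
u_2 = 0.034724 × 0.477 + 0.029 = 0.045563.
u_3 = 0.045563 × 0.477 + 0.029 = 0.050734.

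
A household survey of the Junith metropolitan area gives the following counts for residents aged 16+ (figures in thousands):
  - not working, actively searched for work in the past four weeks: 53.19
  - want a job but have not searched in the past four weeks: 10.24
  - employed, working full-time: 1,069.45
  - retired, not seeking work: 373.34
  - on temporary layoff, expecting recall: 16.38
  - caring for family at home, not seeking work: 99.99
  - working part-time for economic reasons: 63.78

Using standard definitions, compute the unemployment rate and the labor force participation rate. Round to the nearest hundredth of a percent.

Unemployment rate ≈ 5.78%; labor force participation rate ≈ 71.32%.

Employed = 1,069.45 + 63.78 = 1,133.23 thousand (anyone who worked, including part-time for economic reasons, counts as employed).
Unemployed = 53.19 + 16.38 = 69.57 thousand (jobless and actively searching, or on temporary layoff).
Labor force = 1,133.23 + 69.57 = 1,202.80 thousand.
Not in labor force = 10.24 + 373.34 + 99.99 = 483.57 thousand (those not working and not actively searching are outside the labor force — including those who want a job but have given up searching).
Civilian working-age population = 1,202.80 + 483.57 = 1,686.37 thousand.
Unemployment rate = 69.57 / 1,202.80 = 5.78%.
Labor force participation rate = 1,202.80 / 1,686.37 = 71.32%.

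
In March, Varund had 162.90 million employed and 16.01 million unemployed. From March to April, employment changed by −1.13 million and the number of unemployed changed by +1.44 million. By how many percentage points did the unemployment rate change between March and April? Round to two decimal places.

March: labor force = 162.90 + 16.01 = 178.91; u = 16.01/178.91 = 8.95%.
April: labor force = 161.77 + 17.45 = 179.22; u = 17.45/179.22 = 9.74%.
Change = 9.74% − 8.95% = +0.79 pp.

The unemployment rate changed by +0.79 percentage points.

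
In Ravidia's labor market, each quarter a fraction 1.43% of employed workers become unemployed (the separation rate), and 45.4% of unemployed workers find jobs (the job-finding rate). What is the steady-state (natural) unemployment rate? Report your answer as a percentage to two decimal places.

At steady state the flows balance: s·E = f·U, so U/(E+U) = s/(s+f).
u* = 1.43 / (1.43 + 45.4) = 1.43 / 46.83 = 3.05%.

Steady-state unemployment rate ≈ 3.05%.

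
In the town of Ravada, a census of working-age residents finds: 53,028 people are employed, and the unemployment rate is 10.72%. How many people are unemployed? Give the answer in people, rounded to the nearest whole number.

Let U be the number unemployed. The labor force is E + U, and U/(E+U) = 0.1072.
So U = 0.1072 × 53,028 / (1 − 0.1072) = 5684.60 / 0.8928 ≈ 6,367.

About 6,367 are unemployed.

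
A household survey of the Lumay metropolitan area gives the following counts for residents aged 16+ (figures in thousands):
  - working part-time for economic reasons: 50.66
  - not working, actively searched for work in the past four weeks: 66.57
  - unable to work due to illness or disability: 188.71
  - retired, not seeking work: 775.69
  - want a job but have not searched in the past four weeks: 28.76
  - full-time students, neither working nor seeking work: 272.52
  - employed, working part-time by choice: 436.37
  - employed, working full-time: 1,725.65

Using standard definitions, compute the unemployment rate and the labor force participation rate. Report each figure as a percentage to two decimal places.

Unemployment rate ≈ 2.92%; labor force participation rate ≈ 64.30%.

Employed = 50.66 + 436.37 + 1,725.65 = 2,212.68 thousand (anyone who worked, including part-time for economic reasons, counts as employed).
Unemployed = 66.57 thousand.
Labor force = 2,212.68 + 66.57 = 2,279.25 thousand.
Not in labor force = 188.71 + 775.69 + 28.76 + 272.52 = 1,265.68 thousand (those not working and not actively searching are outside the labor force — including those who want a job but have given up searching).
Civilian working-age population = 2,279.25 + 1,265.68 = 3,544.93 thousand.
Unemployment rate = 66.57 / 2,279.25 = 2.92%.
Labor force participation rate = 2,279.25 / 3,544.93 = 64.30%.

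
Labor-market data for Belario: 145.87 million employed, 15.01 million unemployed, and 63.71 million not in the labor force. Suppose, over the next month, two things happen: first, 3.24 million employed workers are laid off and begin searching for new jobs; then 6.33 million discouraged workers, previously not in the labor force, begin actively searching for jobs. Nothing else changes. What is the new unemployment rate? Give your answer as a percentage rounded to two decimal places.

New unemployment rate ≈ 14.70%.

Initially, labor force = 145.87 + 15.01 = 160.88 million, so u = 15.01/160.88 = 9.33%.
After the first change, employed falls and unemployed rises by 3.24; labor force unchanged → E = 142.63, U = 18.25, labor force = 160.88 million.
After the second change, unemployed and labor force both rise by 6.33 → E = 142.63, U = 24.58, labor force = 167.21 million.
New unemployment rate = 24.58 / 167.21 = 14.70%.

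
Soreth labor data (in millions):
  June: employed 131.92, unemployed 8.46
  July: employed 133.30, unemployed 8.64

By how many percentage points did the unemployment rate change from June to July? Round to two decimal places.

The unemployment rate changed by +0.06 percentage points.

June: labor force = 131.92 + 8.46 = 140.38; u = 8.46/140.38 = 6.03%.
July: labor force = 133.30 + 8.64 = 141.94; u = 8.64/141.94 = 6.09%.
Change = 6.09% − 6.03% = +0.06 pp.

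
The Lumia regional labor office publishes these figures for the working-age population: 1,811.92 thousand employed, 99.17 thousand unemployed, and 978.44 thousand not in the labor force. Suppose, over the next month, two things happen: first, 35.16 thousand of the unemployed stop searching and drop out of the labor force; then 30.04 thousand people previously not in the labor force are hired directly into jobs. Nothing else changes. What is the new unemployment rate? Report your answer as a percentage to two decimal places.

New unemployment rate ≈ 3.36%.

Initially, labor force = 1,811.92 + 99.17 = 1,911.09 thousand, so u = 99.17/1,911.09 = 5.19%.
After the first change, unemployed and labor force both fall by 35.16 → E = 1,811.92, U = 64.01, labor force = 1,875.93 thousand.
After the second change, employed and labor force both rise by 30.04; unemployed unchanged → E = 1,841.96, U = 64.01, labor force = 1,905.97 thousand.
New unemployment rate = 64.01 / 1,905.97 = 3.36%.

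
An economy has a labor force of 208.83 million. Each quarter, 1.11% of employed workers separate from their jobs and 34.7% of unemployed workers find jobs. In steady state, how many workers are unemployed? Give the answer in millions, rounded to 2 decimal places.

About 6.47 million are unemployed in steady state.

Steady-state unemployment rate u* = s/(s+f) = 1.11/(1.11+34.7) = 0.030997.
Unemployed = u* × labor force = 0.030997 × 208.83 ≈ 6.47 million.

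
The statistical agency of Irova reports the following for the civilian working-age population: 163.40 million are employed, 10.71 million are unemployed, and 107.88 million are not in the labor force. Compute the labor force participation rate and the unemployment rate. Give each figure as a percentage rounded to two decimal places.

Labor force participation rate ≈ 61.74%; unemployment rate ≈ 6.15%.

Labor force = employed + unemployed = 163.40 + 10.71 = 174.11 million.
Working-age population = 174.11 + 107.88 = 281.99 million.
Unemployment rate = 10.71 / 174.11 = 6.15%.
Labor force participation rate = 174.11 / 281.99 = 61.74%.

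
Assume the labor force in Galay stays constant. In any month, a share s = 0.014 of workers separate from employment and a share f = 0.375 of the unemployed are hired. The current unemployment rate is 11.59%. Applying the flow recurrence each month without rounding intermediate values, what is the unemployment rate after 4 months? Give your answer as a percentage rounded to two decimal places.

Unemployment rate after four months ≈ 4.71%.

With a fixed labor force, u_{t+1} = u_t + s·(1−u_t) − f·u_t = u_t·(1−s−f) + s.
Here 1−s−f = 0.611 and s = 0.014.
u_1 = 0.115900 × 0.611 + 0.014 = 0.084815.
u_2 = 0.084815 × 0.611 + 0.014 = 0.065822.
u_3 = 0.065822 × 0.611 + 0.014 = 0.054217.
u_4 = 0.054217 × 0.611 + 0.014 = 0.047127.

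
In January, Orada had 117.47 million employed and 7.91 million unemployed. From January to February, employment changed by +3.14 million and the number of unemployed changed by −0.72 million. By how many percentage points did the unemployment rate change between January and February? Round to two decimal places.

The unemployment rate changed by −0.68 percentage points.

January: labor force = 117.47 + 7.91 = 125.38; u = 7.91/125.38 = 6.31%.
February: labor force = 120.61 + 7.19 = 127.80; u = 7.19/127.80 = 5.63%.
Change = 5.63% − 6.31% = −0.68 pp.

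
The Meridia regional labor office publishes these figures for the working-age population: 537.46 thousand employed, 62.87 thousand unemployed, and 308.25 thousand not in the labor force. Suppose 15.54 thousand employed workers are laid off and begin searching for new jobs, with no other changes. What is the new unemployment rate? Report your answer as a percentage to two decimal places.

New unemployment rate ≈ 13.06%.

Initially, labor force = 537.46 + 62.87 = 600.33 thousand, so u = 62.87/600.33 = 10.47%.
After the change, employed falls and unemployed rises by 15.54; labor force unchanged → E = 521.92, U = 78.41, labor force = 600.33 thousand.
New unemployment rate = 78.41 / 600.33 = 13.06%.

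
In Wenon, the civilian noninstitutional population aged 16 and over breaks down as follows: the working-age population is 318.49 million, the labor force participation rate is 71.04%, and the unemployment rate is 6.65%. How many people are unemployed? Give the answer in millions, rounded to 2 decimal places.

About 15.05 million are unemployed.

Labor force = 0.7104 × 318.49 = 226.26 million.
Unemployed = 0.0665 × 226.26 ≈ 15.05 million.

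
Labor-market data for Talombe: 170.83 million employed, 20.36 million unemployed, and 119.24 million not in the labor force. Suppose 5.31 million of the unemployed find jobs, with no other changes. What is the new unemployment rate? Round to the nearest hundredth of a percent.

Initially, labor force = 170.83 + 20.36 = 191.19 million, so u = 20.36/191.19 = 10.65%.
After the change, unemployed falls and employed rises by 5.31; labor force unchanged → E = 176.14, U = 15.05, labor force = 191.19 million.
New unemployment rate = 15.05 / 191.19 = 7.87%.

New unemployment rate ≈ 7.87%.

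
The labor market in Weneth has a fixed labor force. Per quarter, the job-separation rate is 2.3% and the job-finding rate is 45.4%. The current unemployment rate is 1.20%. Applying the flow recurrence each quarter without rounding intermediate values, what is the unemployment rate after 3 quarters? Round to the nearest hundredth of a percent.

Unemployment rate after three quarters ≈ 4.30%.

With a fixed labor force, u_{t+1} = u_t + s·(1−u_t) − f·u_t = u_t·(1−s−f) + s.
Here 1−s−f = 0.523 and s = 0.023.
u_1 = 0.012000 × 0.523 + 0.023 = 0.029276.
u_2 = 0.029276 × 0.523 + 0.023 = 0.038311.
u_3 = 0.038311 × 0.523 + 0.023 = 0.043037.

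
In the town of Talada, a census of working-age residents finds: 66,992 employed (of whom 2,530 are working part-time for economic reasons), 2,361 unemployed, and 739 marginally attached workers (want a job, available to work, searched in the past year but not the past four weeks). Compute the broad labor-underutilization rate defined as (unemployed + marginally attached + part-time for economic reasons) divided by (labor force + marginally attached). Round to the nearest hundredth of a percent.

Broad underutilization rate ≈ 8.03%.

Labor force = 66,992 + 2,361 = 69,353.
Numerator = 2,361 + 739 + 2,530 = 5,630.
Denominator = 69,353 + 739 = 70,092.
Broad rate = 5,630 / 70,092 = 8.03%.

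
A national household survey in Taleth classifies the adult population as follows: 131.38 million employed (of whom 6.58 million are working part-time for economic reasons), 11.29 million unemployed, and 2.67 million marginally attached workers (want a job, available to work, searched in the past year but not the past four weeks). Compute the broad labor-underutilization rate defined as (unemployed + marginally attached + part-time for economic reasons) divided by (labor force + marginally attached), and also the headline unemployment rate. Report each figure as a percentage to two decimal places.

Broad underutilization rate ≈ 14.13%; headline unemployment rate ≈ 7.91%.

Labor force = 131.38 + 11.29 = 142.67 million.
Numerator = 11.29 + 2.67 + 6.58 = 20.54 million.
Denominator = 142.67 + 2.67 = 145.34 million.
Broad rate = 20.54 / 145.34 = 14.13%.
Headline unemployment rate = 11.29 / 142.67 = 7.91%.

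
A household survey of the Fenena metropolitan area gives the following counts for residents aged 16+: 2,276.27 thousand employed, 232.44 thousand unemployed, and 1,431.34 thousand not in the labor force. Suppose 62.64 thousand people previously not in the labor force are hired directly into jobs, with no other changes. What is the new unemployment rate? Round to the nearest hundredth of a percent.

New unemployment rate ≈ 9.04%.

Initially, labor force = 2,276.27 + 232.44 = 2,508.71 thousand, so u = 232.44/2,508.71 = 9.27%.
After the change, employed and labor force both rise by 62.64; unemployed unchanged → E = 2,338.91, U = 232.44, labor force = 2,571.35 thousand.
New unemployment rate = 232.44 / 2,571.35 = 9.04%.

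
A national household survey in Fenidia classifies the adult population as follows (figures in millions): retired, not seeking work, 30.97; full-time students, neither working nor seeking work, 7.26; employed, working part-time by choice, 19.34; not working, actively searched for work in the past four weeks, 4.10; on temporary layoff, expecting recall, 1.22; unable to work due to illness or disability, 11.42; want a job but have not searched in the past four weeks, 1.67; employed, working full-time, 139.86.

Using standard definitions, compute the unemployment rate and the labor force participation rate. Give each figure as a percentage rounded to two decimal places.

Unemployment rate ≈ 3.23%; labor force participation rate ≈ 76.22%.

Employed = 19.34 + 139.86 = 159.20 million.
Unemployed = 4.10 + 1.22 = 5.32 million (jobless and actively searching, or on temporary layoff).
Labor force = 159.20 + 5.32 = 164.52 million.
Not in labor force = 30.97 + 7.26 + 11.42 + 1.67 = 51.32 million (those not working and not actively searching are outside the labor force — including those who want a job but have given up searching).
Civilian working-age population = 164.52 + 51.32 = 215.84 million.
Unemployment rate = 5.32 / 164.52 = 3.23%.
Labor force participation rate = 164.52 / 215.84 = 76.22%.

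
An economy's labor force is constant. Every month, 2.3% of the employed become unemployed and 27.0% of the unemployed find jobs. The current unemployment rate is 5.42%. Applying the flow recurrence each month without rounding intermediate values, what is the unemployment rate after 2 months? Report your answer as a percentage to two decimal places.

With a fixed labor force, u_{t+1} = u_t + s·(1−u_t) − f·u_t = u_t·(1−s−f) + s.
Here 1−s−f = 0.707 and s = 0.023.
u_1 = 0.054200 × 0.707 + 0.023 = 0.061319.
u_2 = 0.061319 × 0.707 + 0.023 = 0.066353.

Unemployment rate after two months ≈ 6.64%.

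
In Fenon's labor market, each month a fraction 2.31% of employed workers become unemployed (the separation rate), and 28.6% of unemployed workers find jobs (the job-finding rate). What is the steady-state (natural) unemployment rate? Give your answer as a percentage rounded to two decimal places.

At steady state the flows balance: s·E = f·U, so U/(E+U) = s/(s+f).
u* = 2.31 / (2.31 + 28.6) = 2.31 / 30.91 = 7.47%.

Steady-state unemployment rate ≈ 7.47%.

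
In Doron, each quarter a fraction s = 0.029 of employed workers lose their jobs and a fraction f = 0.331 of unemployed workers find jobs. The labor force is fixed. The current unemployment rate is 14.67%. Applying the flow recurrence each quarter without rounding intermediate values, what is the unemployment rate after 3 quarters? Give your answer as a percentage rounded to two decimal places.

With a fixed labor force, u_{t+1} = u_t + s·(1−u_t) − f·u_t = u_t·(1−s−f) + s.
Here 1−s−f = 0.640 and s = 0.029.
u_1 = 0.146700 × 0.640 + 0.029 = 0.122888.
u_2 = 0.122888 × 0.640 + 0.029 = 0.107648.
u_3 = 0.107648 × 0.640 + 0.029 = 0.097895.

Unemployment rate after three quarters ≈ 9.79%.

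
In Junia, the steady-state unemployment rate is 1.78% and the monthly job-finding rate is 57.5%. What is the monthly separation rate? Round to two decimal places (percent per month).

From u* = s/(s+f): s = u·f/(1−u).
s = 0.0178 × 57.5 / (1 − 0.0178) = 1.0235 / 0.9822 ≈ 1.04% per month.

Separation rate ≈ 1.04% per month.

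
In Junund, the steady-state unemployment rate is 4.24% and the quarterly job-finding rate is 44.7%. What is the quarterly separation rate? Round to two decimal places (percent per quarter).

From u* = s/(s+f): s = u·f/(1−u).
s = 0.0424 × 44.7 / (1 − 0.0424) = 1.8953 / 0.9576 ≈ 1.98% per quarter.

Separation rate ≈ 1.98% per quarter.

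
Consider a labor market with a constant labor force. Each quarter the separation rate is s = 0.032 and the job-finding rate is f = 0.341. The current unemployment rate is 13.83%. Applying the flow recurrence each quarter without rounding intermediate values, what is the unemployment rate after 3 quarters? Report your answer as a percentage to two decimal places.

Unemployment rate after three quarters ≈ 9.87%.

With a fixed labor force, u_{t+1} = u_t + s·(1−u_t) − f·u_t = u_t·(1−s−f) + s.
Here 1−s−f = 0.627 and s = 0.032.
u_1 = 0.138300 × 0.627 + 0.032 = 0.118714.
u_2 = 0.118714 × 0.627 + 0.032 = 0.106434.
u_3 = 0.106434 × 0.627 + 0.032 = 0.098734.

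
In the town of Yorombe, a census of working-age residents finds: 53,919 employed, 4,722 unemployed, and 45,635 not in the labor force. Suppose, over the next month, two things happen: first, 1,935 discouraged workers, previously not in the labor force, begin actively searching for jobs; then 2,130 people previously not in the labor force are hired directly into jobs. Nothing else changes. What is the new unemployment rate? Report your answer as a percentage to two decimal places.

Initially, labor force = 53,919 + 4,722 = 58,641, so u = 4,722/58,641 = 8.05%.
After the first change, unemployed and labor force both rise by 1,935 → E = 53,919, U = 6,657, labor force = 60,576.
After the second change, employed and labor force both rise by 2,130; unemployed unchanged → E = 56,049, U = 6,657, labor force = 62,706.
New unemployment rate = 6,657 / 62,706 = 10.62%.

New unemployment rate ≈ 10.62%.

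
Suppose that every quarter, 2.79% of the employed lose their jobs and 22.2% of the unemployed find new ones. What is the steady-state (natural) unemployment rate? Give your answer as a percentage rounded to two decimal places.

Steady-state unemployment rate ≈ 11.16%.

At steady state the flows balance: s·E = f·U, so U/(E+U) = s/(s+f).
u* = 2.79 / (2.79 + 22.2) = 2.79 / 24.99 = 11.16%.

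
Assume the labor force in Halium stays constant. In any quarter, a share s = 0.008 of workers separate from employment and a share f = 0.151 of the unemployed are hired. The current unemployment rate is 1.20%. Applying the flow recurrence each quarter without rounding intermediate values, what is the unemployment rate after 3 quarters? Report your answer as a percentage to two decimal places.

Unemployment rate after three quarters ≈ 2.75%.

With a fixed labor force, u_{t+1} = u_t + s·(1−u_t) − f·u_t = u_t·(1−s−f) + s.
Here 1−s−f = 0.841 and s = 0.008.
u_1 = 0.012000 × 0.841 + 0.008 = 0.018092.
u_2 = 0.018092 × 0.841 + 0.008 = 0.023215.
u_3 = 0.023215 × 0.841 + 0.008 = 0.027524.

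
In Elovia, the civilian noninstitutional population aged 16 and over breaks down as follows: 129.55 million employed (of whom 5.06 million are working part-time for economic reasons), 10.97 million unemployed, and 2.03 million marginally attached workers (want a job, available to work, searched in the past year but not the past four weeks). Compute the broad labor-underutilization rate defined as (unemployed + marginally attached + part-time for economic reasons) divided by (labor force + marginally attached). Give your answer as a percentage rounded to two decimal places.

Labor force = 129.55 + 10.97 = 140.52 million.
Numerator = 10.97 + 2.03 + 5.06 = 18.06 million.
Denominator = 140.52 + 2.03 = 142.55 million.
Broad rate = 18.06 / 142.55 = 12.67%.

Broad underutilization rate ≈ 12.67%.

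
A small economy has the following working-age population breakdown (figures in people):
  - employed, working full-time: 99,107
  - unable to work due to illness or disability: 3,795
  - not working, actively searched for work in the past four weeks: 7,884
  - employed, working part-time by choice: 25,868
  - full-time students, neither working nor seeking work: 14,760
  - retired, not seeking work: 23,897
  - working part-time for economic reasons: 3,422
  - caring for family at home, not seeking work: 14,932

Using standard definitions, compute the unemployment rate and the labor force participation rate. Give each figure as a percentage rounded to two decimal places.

Employed = 99,107 + 25,868 + 3,422 = 128,397 (anyone who worked, including part-time for economic reasons, counts as employed).
Unemployed = 7,884.
Labor force = 128,397 + 7,884 = 136,281.
Not in labor force = 3,795 + 14,760 + 23,897 + 14,932 = 57,384 (those not working and not actively searching are outside the labor force).
Civilian working-age population = 136,281 + 57,384 = 193,665.
Unemployment rate = 7,884 / 136,281 = 5.79%.
Labor force participation rate = 136,281 / 193,665 = 70.37%.

Unemployment rate ≈ 5.79%; labor force participation rate ≈ 70.37%.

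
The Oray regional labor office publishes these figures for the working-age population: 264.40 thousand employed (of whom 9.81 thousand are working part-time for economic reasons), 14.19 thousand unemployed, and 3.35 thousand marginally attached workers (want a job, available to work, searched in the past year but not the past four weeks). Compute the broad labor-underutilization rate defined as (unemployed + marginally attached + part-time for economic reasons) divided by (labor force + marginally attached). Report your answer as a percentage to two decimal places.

Labor force = 264.40 + 14.19 = 278.59 thousand.
Numerator = 14.19 + 3.35 + 9.81 = 27.35 thousand.
Denominator = 278.59 + 3.35 = 281.94 thousand.
Broad rate = 27.35 / 281.94 = 9.70%.

Broad underutilization rate ≈ 9.70%.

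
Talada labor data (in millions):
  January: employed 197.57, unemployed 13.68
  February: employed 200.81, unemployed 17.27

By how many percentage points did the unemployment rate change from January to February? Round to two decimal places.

January: labor force = 197.57 + 13.68 = 211.25; u = 13.68/211.25 = 6.48%.
February: labor force = 200.81 + 17.27 = 218.08; u = 17.27/218.08 = 7.92%.
Change = 7.92% − 6.48% = +1.44 pp.

The unemployment rate changed by +1.44 percentage points.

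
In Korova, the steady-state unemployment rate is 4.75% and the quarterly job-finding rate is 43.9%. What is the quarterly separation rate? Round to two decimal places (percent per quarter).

Separation rate ≈ 2.19% per quarter.

From u* = s/(s+f): s = u·f/(1−u).
s = 0.0475 × 43.9 / (1 − 0.0475) = 2.0852 / 0.9525 ≈ 2.19% per quarter.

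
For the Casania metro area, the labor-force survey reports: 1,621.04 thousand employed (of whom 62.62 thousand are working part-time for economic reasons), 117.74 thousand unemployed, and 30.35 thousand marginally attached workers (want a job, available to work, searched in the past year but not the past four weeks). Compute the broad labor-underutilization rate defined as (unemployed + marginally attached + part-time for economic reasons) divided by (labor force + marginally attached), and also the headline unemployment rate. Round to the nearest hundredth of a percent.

Broad underutilization rate ≈ 11.91%; headline unemployment rate ≈ 6.77%.

Labor force = 1,621.04 + 117.74 = 1,738.78 thousand.
Numerator = 117.74 + 30.35 + 62.62 = 210.71 thousand.
Denominator = 1,738.78 + 30.35 = 1,769.13 thousand.
Broad rate = 210.71 / 1,769.13 = 11.91%.
Headline unemployment rate = 117.74 / 1,738.78 = 6.77%.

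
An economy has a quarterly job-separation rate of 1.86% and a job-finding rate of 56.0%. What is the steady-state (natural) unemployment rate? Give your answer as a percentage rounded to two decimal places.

At steady state the flows balance: s·E = f·U, so U/(E+U) = s/(s+f).
u* = 1.86 / (1.86 + 56.0) = 1.86 / 57.86 = 3.21%.

Steady-state unemployment rate ≈ 3.21%.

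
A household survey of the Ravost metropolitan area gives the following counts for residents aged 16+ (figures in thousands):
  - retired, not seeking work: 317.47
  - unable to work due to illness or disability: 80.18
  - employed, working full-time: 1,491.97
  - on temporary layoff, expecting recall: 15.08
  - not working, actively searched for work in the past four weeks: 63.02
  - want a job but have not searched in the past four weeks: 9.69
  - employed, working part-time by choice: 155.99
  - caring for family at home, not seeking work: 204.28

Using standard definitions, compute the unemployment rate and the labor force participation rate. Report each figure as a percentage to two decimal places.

Employed = 1,491.97 + 155.99 = 1,647.96 thousand.
Unemployed = 15.08 + 63.02 = 78.10 thousand (jobless and actively searching, or on temporary layoff).
Labor force = 1,647.96 + 78.10 = 1,726.06 thousand.
Not in labor force = 317.47 + 80.18 + 9.69 + 204.28 = 611.62 thousand (those not working and not actively searching are outside the labor force — including those who want a job but have given up searching).
Civilian working-age population = 1,726.06 + 611.62 = 2,337.68 thousand.
Unemployment rate = 78.10 / 1,726.06 = 4.52%.
Labor force participation rate = 1,726.06 / 2,337.68 = 73.84%.

Unemployment rate ≈ 4.52%; labor force participation rate ≈ 73.84%.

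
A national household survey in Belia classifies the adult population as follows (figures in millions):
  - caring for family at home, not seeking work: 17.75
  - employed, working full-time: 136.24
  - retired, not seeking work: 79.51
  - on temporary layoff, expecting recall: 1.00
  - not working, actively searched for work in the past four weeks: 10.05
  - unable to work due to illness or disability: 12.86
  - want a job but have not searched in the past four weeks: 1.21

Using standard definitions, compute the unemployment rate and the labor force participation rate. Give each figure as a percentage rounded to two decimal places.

Unemployment rate ≈ 7.50%; labor force participation rate ≈ 56.95%.

Employed = 136.24 million.
Unemployed = 1.00 + 10.05 = 11.05 million (jobless and actively searching, or on temporary layoff).
Labor force = 136.24 + 11.05 = 147.29 million.
Not in labor force = 17.75 + 79.51 + 12.86 + 1.21 = 111.33 million (those not working and not actively searching are outside the labor force — including those who want a job but have given up searching).
Civilian working-age population = 147.29 + 111.33 = 258.62 million.
Unemployment rate = 11.05 / 147.29 = 7.50%.
Labor force participation rate = 147.29 / 258.62 = 56.95%.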